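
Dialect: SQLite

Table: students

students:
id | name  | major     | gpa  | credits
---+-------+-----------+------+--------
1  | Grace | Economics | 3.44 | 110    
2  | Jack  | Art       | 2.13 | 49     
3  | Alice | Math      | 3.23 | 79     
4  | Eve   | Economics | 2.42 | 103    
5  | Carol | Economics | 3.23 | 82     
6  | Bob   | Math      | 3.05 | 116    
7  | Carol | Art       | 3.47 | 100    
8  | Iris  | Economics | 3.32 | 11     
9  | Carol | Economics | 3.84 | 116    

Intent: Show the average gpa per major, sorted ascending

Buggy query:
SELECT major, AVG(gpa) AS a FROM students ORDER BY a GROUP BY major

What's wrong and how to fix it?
Bug: ORDER BY appears before GROUP BY; SQL clause order requires GROUP BY first

Fix: Move ORDER BY to the end, after GROUP BY

Corrected query:
SELECT major, AVG(gpa) AS a FROM students GROUP BY major ORDER BY a

Result:
major     | a   
----------+-----
Art       | 2.8 
Math      | 3.14
Economics | 3.25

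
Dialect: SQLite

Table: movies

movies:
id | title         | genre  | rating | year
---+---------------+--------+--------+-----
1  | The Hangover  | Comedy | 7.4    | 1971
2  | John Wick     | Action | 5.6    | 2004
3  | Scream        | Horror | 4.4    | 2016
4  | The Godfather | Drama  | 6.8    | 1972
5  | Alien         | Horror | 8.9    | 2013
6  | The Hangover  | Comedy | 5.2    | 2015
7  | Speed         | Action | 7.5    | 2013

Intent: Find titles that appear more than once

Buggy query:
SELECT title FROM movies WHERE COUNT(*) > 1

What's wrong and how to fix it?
Bug: COUNT(*) is an aggregate and cannot be used in WHERE

Fix: GROUP BY title, then filter groups with HAVING COUNT(*) > 1

Corrected query:
SELECT title FROM movies GROUP BY title HAVING COUNT(*) > 1

Result:
title       
------------
The Hangover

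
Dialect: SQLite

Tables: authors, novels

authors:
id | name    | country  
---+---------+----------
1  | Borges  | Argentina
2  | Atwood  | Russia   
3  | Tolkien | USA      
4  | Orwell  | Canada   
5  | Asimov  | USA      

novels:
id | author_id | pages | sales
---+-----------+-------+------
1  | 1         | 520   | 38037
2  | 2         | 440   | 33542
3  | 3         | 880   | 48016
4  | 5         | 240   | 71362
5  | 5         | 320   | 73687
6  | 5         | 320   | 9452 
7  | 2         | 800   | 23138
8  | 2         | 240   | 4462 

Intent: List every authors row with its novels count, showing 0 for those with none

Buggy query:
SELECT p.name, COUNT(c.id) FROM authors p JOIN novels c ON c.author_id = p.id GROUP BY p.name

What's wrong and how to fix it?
Bug: An inner join excludes parents with zero children

Fix: Use LEFT JOIN so parents without children still appear (COUNT(c.id) gives 0)

Corrected query:
SELECT p.name, COUNT(c.id) FROM authors p LEFT JOIN novels c ON c.author_id = p.id GROUP BY p.name

Result:
name    | COUNT(c.id)
--------+------------
Asimov  | 3          
Atwood  | 3          
Borges  | 1          
Orwell  | 0          
Tolkien | 1          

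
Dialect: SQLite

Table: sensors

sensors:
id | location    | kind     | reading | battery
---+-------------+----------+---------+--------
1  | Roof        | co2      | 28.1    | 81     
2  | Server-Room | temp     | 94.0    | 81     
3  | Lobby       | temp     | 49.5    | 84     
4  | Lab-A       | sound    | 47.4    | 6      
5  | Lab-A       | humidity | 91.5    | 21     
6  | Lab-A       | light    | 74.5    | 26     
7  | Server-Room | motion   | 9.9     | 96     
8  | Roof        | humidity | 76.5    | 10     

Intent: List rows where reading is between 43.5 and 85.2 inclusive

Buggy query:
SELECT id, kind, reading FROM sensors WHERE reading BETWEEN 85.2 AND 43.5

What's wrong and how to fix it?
Bug: BETWEEN expects the lower bound first; with 85.2 AND 43.5 the range is empty

Fix: Write BETWEEN 43.5 AND 85.2

Corrected query:
SELECT id, kind, reading FROM sensors WHERE reading BETWEEN 43.5 AND 85.2

Result:
id | kind     | reading
---+----------+--------
3  | temp     | 49.5   
4  | sound    | 47.4   
6  | light    | 74.5   
8  | humidity | 76.5   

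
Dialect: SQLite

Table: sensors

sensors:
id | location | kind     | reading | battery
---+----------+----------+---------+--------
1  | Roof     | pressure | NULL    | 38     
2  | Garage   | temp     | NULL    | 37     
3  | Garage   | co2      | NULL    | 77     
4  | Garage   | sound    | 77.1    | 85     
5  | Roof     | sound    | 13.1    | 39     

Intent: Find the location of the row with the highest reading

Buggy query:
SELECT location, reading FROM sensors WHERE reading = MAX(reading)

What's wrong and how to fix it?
Bug: MAX(reading) is an aggregate and cannot be used directly in WHERE

Fix: Use a subquery: WHERE reading = (SELECT MAX(reading) FROM sensors)

Corrected query:
SELECT location, reading FROM sensors WHERE reading = (SELECT MAX(reading) FROM sensors)

Result:
location | reading
---------+--------
Garage   | 77.1   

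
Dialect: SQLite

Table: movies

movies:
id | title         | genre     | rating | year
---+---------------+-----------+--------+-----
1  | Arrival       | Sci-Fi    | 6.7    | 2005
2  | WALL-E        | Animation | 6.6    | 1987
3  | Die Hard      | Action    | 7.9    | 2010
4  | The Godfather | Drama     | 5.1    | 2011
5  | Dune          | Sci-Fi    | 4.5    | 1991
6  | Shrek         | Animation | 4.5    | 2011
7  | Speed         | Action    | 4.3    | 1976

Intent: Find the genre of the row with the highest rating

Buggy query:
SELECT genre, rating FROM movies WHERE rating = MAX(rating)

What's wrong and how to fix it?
Bug: MAX(rating) is an aggregate and cannot be used directly in WHERE

Fix: Use a subquery: WHERE rating = (SELECT MAX(rating) FROM movies)

Corrected query:
SELECT genre, rating FROM movies WHERE rating = (SELECT MAX(rating) FROM movies)

Result:
genre  | rating
-------+-------
Action | 7.9   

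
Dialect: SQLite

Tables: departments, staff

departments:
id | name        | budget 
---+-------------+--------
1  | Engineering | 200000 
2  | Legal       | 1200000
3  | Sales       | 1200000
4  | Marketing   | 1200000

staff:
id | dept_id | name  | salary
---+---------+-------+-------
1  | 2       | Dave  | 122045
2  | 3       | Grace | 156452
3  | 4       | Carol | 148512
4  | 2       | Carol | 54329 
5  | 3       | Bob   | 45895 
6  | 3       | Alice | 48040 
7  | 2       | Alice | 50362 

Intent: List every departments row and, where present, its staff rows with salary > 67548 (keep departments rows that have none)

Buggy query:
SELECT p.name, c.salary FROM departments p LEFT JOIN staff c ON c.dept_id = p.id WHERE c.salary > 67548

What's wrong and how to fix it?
Bug: A WHERE condition on the right-hand table after LEFT JOIN drops unmatched parents

Fix: Move the right-table condition into the ON clause so unmatched parents are kept

Corrected query:
SELECT p.name, c.salary FROM departments p LEFT JOIN staff c ON c.dept_id = p.id AND c.salary > 67548

Result:
name        | salary
------------+-------
Engineering | NULL  
Legal       | 122045
Sales       | 156452
Marketing   | 148512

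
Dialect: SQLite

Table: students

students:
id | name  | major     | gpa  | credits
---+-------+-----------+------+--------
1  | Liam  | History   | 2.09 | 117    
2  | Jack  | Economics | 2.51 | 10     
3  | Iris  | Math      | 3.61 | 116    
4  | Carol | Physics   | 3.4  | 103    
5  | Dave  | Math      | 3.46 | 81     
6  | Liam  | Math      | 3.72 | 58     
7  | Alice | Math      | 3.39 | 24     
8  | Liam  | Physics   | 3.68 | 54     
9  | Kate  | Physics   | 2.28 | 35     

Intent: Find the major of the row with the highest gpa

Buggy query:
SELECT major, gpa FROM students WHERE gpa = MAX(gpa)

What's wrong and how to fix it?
Bug: MAX(gpa) is an aggregate and cannot be used directly in WHERE

Fix: Use a subquery: WHERE gpa = (SELECT MAX(gpa) FROM students)

Corrected query:
SELECT major, gpa FROM students WHERE gpa = (SELECT MAX(gpa) FROM students)

Result:
major | gpa 
------+-----
Math  | 3.72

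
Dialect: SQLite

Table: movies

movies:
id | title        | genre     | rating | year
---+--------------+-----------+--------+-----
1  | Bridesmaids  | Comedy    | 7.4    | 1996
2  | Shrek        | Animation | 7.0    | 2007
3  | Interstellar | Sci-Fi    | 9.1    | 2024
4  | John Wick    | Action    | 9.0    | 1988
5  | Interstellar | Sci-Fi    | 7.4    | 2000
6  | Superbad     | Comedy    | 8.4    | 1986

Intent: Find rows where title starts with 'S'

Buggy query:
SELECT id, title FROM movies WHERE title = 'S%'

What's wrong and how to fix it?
Bug: '=' compares the literal string including the % character; pattern matching needs LIKE

Fix: Use LIKE for wildcard pattern matching

Corrected query:
SELECT id, title FROM movies WHERE title LIKE 'S%'

Result:
id | title   
---+---------
2  | Shrek   
6  | Superbad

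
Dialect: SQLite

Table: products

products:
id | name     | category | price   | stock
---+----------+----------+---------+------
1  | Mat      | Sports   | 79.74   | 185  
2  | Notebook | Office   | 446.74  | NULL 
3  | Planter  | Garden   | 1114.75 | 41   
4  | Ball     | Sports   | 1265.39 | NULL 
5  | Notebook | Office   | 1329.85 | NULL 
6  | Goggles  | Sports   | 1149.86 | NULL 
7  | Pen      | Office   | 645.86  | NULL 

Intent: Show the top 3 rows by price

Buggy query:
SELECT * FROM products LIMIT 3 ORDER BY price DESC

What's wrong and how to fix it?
Bug: LIMIT must come after ORDER BY

Fix: Sort with ORDER BY, then apply LIMIT

Corrected query:
SELECT * FROM products ORDER BY price DESC LIMIT 3

Result:
id | name     | category | price   | stock
---+----------+----------+---------+------
5  | Notebook | Office   | 1329.85 | NULL 
4  | Ball     | Sports   | 1265.39 | NULL 
6  | Goggles  | Sports   | 1149.86 | NULL 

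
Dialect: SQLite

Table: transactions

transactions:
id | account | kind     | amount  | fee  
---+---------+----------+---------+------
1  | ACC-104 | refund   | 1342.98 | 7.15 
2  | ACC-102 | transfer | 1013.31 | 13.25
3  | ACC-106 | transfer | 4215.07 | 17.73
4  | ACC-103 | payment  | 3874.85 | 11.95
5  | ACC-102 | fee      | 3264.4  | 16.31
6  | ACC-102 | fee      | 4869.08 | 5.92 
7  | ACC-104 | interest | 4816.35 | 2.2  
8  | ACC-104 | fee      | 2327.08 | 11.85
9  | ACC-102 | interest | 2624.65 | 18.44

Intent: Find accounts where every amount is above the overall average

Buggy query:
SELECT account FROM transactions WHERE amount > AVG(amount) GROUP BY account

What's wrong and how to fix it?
Bug: AVG() is an aggregate; it can't sit directly in WHERE

Fix: Compute the overall average in a scalar subquery and compare each group's MIN against it in HAVING

Corrected query:
SELECT account FROM transactions GROUP BY account HAVING MIN(amount) > (SELECT AVG(amount) FROM transactions)

Result:
account
-------
ACC-103
ACC-106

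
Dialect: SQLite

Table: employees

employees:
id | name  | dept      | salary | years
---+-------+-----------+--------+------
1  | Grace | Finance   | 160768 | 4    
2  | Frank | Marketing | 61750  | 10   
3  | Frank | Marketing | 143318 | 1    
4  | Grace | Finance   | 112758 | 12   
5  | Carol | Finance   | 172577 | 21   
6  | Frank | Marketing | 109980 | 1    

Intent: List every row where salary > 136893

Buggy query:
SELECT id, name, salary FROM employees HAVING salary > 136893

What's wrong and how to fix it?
Bug: HAVING filters the output of aggregation, but this query has no GROUP BY and no aggregate functions, so SQLite rejects it (HAVING clause on a non-aggregate query); the condition here is per row

Fix: Use WHERE for row-level filtering

Corrected query:
SELECT id, name, salary FROM employees WHERE salary > 136893

Result:
id | name  | salary
---+-------+-------
1  | Grace | 160768
3  | Frank | 143318
5  | Carol | 172577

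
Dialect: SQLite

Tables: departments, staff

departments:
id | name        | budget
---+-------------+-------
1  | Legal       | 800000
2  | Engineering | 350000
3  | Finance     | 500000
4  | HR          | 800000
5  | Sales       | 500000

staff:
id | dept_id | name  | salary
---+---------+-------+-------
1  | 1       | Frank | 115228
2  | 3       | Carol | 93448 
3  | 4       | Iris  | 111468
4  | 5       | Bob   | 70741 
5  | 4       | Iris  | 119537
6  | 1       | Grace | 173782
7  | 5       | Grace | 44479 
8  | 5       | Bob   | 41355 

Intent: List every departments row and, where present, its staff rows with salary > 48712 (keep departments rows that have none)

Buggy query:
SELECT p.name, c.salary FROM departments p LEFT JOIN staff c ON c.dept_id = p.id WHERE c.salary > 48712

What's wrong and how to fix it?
Bug: Filtering c.salary in WHERE discards the NULL rows produced by LEFT JOIN, turning it into an inner join

Fix: Move the right-table condition into the ON clause so unmatched parents are kept

Corrected query:
SELECT p.name, c.salary FROM departments p LEFT JOIN staff c ON c.dept_id = p.id AND c.salary > 48712

Result:
name        | salary
------------+-------
Legal       | 115228
Legal       | 173782
Engineering | NULL  
Finance     | 93448 
HR          | 111468
HR          | 119537
Sales       | 70741 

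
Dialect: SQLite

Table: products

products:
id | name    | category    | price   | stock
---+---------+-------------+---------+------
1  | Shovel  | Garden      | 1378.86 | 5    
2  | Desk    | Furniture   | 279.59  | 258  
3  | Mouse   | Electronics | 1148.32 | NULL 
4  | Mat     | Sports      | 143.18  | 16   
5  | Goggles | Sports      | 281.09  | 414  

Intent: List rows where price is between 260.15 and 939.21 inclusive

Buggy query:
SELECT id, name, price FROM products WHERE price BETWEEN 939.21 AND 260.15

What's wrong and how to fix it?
Bug: The bounds are reversed; BETWEEN a AND b requires a <= b to match anything

Fix: Write BETWEEN 260.15 AND 939.21

Corrected query:
SELECT id, name, price FROM products WHERE price BETWEEN 260.15 AND 939.21

Result:
id | name    | price 
---+---------+-------
2  | Desk    | 279.59
5  | Goggles | 281.09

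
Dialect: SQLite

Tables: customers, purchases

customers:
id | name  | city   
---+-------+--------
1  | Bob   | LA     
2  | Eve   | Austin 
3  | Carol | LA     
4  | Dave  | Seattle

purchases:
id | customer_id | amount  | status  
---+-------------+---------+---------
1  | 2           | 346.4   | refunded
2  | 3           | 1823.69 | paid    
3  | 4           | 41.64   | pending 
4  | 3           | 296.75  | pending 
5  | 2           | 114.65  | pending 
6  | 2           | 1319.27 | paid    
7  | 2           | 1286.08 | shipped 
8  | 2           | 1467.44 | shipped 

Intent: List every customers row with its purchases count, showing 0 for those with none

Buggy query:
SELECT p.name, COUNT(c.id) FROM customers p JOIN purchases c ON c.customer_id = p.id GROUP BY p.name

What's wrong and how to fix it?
Bug: INNER JOIN drops customers rows that have no matching purchases rows

Fix: Switch to LEFT JOIN to retain unmatched parent rows

Corrected query:
SELECT p.name, COUNT(c.id) FROM customers p LEFT JOIN purchases c ON c.customer_id = p.id GROUP BY p.name

Result:
name  | COUNT(c.id)
------+------------
Bob   | 0          
Carol | 2          
Dave  | 1          
Eve   | 5          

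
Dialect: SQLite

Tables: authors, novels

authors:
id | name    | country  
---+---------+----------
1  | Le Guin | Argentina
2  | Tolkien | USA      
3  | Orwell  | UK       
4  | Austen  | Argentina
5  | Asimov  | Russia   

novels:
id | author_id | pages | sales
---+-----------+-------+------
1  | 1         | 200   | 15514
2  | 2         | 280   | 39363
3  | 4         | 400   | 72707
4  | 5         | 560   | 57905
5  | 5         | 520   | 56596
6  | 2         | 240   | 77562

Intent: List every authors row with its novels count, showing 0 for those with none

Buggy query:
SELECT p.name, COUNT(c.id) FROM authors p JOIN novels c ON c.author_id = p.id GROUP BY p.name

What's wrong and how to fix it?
Bug: An inner join excludes parents with zero children

Fix: Switch to LEFT JOIN to retain unmatched parent rows

Corrected query:
SELECT p.name, COUNT(c.id) FROM authors p LEFT JOIN novels c ON c.author_id = p.id GROUP BY p.name

Result:
name    | COUNT(c.id)
--------+------------
Asimov  | 2          
Austen  | 1          
Le Guin | 1          
Orwell  | 0          
Tolkien | 2          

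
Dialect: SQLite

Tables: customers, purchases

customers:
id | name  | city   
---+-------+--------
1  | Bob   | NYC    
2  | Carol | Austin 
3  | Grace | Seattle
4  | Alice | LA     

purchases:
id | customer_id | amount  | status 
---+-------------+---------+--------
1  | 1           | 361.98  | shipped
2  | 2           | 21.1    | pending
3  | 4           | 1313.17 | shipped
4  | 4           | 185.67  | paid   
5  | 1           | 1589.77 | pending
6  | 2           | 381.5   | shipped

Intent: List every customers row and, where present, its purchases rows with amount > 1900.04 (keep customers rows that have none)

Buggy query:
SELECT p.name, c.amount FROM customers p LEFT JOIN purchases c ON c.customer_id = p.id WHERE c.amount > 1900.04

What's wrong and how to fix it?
Bug: Filtering c.amount in WHERE discards the NULL rows produced by LEFT JOIN, turning it into an inner join

Fix: Move the right-table condition into the ON clause so unmatched parents are kept

Corrected query:
SELECT p.name, c.amount FROM customers p LEFT JOIN purchases c ON c.customer_id = p.id AND c.amount > 1900.04

Result:
name  | amount
------+-------
Bob   | NULL  
Carol | NULL  
Grace | NULL  
Alice | NULL  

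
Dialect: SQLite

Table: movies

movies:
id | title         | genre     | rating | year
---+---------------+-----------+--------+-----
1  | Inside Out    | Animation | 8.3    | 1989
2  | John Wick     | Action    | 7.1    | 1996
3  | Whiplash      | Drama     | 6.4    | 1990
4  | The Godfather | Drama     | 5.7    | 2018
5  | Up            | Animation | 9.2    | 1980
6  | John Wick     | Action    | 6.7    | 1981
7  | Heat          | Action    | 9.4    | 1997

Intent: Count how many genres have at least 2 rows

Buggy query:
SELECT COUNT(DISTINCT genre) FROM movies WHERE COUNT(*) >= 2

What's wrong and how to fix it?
Bug: WHERE filters individual rows, not groups, so a group-level COUNT is invalid there

Fix: Group first with HAVING COUNT(*) >= 2, then COUNT the resulting groups

Corrected query:
SELECT COUNT(*) FROM (SELECT genre FROM movies GROUP BY genre HAVING COUNT(*) >= 2)

Result:
COUNT(*)
--------
3       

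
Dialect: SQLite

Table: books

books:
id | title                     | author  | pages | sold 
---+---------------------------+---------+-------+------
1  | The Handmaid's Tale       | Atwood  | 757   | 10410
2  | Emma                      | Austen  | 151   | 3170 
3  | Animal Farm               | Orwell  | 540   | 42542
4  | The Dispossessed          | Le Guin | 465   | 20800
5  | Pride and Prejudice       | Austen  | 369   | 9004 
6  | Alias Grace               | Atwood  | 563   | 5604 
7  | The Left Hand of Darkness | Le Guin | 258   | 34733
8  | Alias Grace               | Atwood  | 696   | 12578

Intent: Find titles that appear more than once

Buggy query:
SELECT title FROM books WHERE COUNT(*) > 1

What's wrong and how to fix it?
Bug: COUNT(*) is an aggregate and cannot be used in WHERE

Fix: GROUP BY title, then filter groups with HAVING COUNT(*) > 1

Corrected query:
SELECT title FROM books GROUP BY title HAVING COUNT(*) > 1

Result:
title      
-----------
Alias Grace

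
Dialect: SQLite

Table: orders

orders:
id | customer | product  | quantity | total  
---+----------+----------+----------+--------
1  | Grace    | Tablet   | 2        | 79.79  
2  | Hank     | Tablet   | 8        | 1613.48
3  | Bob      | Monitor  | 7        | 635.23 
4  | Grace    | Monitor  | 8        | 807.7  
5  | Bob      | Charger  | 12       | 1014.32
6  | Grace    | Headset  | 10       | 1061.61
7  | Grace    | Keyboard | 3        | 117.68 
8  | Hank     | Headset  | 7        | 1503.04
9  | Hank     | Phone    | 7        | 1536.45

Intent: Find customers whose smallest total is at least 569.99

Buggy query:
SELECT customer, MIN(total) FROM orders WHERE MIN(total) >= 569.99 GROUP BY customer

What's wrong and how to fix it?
Bug: MIN() in WHERE is a misuse of aggregate

Fix: Use HAVING for the per-group MIN condition

Corrected query:
SELECT customer, MIN(total) FROM orders GROUP BY customer HAVING MIN(total) >= 569.99

Result:
customer | MIN(total)
---------+-----------
Bob      | 635.23    
Hank     | 1503.04   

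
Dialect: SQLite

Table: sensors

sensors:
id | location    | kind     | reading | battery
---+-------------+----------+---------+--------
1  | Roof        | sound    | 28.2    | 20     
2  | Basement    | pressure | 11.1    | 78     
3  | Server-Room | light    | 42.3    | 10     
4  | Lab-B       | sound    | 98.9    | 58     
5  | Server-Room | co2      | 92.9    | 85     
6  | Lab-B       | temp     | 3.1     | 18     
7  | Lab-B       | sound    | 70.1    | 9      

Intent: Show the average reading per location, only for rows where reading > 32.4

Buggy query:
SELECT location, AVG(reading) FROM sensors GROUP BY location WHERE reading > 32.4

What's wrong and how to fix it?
Bug: Row-level WHERE must come before GROUP BY in the clause order

Fix: Move the WHERE clause before GROUP BY

Corrected query:
SELECT location, AVG(reading) FROM sensors WHERE reading > 32.4 GROUP BY location

Result:
location    | AVG(reading)
------------+-------------
Lab-B       | 84.5        
Server-Room | 67.6        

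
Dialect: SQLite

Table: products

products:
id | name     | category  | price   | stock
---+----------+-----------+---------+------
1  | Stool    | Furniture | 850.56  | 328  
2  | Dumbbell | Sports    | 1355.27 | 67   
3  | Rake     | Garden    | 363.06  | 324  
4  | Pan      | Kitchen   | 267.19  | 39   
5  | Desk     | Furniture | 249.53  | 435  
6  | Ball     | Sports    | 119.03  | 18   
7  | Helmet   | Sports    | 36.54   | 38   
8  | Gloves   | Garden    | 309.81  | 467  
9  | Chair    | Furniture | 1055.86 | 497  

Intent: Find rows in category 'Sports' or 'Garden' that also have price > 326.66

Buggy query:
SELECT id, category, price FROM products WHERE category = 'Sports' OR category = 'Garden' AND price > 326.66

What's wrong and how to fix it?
Bug: AND binds tighter than OR, so this parses as category = 'Sports' OR (category = 'Garden' AND price > 326.66)

Fix: Add parentheses around the OR so the AND applies to both alternatives

Corrected query:
SELECT id, category, price FROM products WHERE (category = 'Sports' OR category = 'Garden') AND price > 326.66

Result:
id | category | price  
---+----------+--------
2  | Sports   | 1355.27
3  | Garden   | 363.06 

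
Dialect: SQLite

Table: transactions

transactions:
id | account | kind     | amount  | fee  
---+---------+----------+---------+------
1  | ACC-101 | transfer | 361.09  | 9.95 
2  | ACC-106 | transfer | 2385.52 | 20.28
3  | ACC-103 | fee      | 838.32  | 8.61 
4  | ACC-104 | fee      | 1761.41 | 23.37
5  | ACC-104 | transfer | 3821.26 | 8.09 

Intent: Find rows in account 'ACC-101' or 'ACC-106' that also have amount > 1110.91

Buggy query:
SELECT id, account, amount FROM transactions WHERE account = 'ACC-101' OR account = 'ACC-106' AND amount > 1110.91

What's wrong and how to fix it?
Bug: AND binds tighter than OR, so this parses as account = 'ACC-101' OR (account = 'ACC-106' AND amount > 1110.91)

Fix: Group the OR with parentheses (or use IN), then AND the threshold

Corrected query:
SELECT id, account, amount FROM transactions WHERE (account = 'ACC-101' OR account = 'ACC-106') AND amount > 1110.91

Result:
id | account | amount 
---+---------+--------
2  | ACC-106 | 2385.52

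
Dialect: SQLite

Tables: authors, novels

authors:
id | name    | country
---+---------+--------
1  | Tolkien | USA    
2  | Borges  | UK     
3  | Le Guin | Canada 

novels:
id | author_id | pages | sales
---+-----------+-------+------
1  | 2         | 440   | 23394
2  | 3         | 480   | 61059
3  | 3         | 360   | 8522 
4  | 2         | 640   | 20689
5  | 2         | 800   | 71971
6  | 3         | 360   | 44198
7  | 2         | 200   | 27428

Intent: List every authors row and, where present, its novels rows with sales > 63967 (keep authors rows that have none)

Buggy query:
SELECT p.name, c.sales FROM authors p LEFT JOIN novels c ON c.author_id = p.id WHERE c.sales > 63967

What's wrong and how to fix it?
Bug: A WHERE condition on the right-hand table after LEFT JOIN drops unmatched parents

Fix: Move the right-table condition into the ON clause so unmatched parents are kept

Corrected query:
SELECT p.name, c.sales FROM authors p LEFT JOIN novels c ON c.author_id = p.id AND c.sales > 63967

Result:
name    | sales
--------+------
Tolkien | NULL 
Borges  | 71971
Le Guin | NULL 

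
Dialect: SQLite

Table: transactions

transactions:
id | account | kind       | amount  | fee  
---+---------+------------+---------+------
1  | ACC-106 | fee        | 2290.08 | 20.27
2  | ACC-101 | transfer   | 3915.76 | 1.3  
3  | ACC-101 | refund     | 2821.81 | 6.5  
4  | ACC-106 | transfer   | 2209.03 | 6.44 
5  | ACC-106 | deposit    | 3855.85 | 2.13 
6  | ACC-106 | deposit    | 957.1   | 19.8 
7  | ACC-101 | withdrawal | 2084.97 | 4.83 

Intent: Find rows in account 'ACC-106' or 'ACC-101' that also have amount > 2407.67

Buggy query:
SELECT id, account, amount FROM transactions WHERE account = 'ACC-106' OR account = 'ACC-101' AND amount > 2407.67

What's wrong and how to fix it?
Bug: Without parentheses, AND is evaluated before OR, so the amount filter only applies to the 'ACC-101' branch

Fix: Add parentheses around the OR so the AND applies to both alternatives

Corrected query:
SELECT id, account, amount FROM transactions WHERE (account = 'ACC-106' OR account = 'ACC-101') AND amount > 2407.67

Result:
id | account | amount 
---+---------+--------
2  | ACC-101 | 3915.76
3  | ACC-101 | 2821.81
5  | ACC-106 | 3855.85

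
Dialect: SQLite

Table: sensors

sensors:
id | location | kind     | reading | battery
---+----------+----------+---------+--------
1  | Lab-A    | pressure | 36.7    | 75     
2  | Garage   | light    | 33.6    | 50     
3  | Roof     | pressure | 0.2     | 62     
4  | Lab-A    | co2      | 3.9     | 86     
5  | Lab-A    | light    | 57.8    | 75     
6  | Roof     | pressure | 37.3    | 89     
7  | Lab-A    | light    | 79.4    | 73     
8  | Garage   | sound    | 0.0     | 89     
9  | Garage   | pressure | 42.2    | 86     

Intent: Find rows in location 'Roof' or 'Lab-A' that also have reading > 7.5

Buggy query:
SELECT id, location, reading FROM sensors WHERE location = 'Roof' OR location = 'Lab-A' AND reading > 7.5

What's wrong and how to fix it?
Bug: AND binds tighter than OR, so this parses as location = 'Roof' OR (location = 'Lab-A' AND reading > 7.5)

Fix: Group the OR with parentheses (or use IN), then AND the threshold

Corrected query:
SELECT id, location, reading FROM sensors WHERE (location = 'Roof' OR location = 'Lab-A') AND reading > 7.5

Result:
id | location | reading
---+----------+--------
1  | Lab-A    | 36.7   
5  | Lab-A    | 57.8   
6  | Roof     | 37.3   
7  | Lab-A    | 79.4   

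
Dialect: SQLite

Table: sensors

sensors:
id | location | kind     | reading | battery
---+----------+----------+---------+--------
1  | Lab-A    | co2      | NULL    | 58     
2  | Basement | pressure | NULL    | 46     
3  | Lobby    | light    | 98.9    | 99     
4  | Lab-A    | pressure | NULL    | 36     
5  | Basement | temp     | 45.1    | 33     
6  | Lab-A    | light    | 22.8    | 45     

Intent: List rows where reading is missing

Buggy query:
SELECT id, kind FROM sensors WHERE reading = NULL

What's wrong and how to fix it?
Bug: '= NULL' is always unknown in SQL three-valued logic, so no rows match

Fix: Replace '= NULL' with 'IS NULL'

Corrected query:
SELECT id, kind FROM sensors WHERE reading IS NULL

Result:
id | kind    
---+---------
1  | co2     
2  | pressure
4  | pressure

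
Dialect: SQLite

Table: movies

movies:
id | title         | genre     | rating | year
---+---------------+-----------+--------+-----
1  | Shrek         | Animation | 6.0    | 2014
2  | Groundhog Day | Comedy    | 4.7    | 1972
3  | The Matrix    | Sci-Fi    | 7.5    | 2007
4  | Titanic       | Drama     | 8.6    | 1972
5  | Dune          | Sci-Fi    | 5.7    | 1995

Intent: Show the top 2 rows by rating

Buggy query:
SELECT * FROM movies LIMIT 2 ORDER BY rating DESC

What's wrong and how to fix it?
Bug: ORDER BY cannot follow LIMIT; LIMIT is the final clause

Fix: Swap the clauses: ORDER BY first, then LIMIT

Corrected query:
SELECT * FROM movies ORDER BY rating DESC LIMIT 2

Result:
id | title      | genre  | rating | year
---+------------+--------+--------+-----
4  | Titanic    | Drama  | 8.6    | 1972
3  | The Matrix | Sci-Fi | 7.5    | 2007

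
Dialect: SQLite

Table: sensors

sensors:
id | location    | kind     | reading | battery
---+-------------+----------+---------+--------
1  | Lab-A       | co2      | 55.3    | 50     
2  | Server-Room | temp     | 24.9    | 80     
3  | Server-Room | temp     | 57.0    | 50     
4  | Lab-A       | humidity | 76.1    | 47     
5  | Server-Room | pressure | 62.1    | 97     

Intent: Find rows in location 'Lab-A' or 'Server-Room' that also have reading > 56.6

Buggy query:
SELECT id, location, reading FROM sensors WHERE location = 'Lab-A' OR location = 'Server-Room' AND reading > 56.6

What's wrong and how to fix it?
Bug: Without parentheses, AND is evaluated before OR, so the reading filter only applies to the 'Server-Room' branch

Fix: Group the OR with parentheses (or use IN), then AND the threshold

Corrected query:
SELECT id, location, reading FROM sensors WHERE (location = 'Lab-A' OR location = 'Server-Room') AND reading > 56.6

Result:
id | location    | reading
---+-------------+--------
3  | Server-Room | 57     
4  | Lab-A       | 76.1   
5  | Server-Room | 62.1   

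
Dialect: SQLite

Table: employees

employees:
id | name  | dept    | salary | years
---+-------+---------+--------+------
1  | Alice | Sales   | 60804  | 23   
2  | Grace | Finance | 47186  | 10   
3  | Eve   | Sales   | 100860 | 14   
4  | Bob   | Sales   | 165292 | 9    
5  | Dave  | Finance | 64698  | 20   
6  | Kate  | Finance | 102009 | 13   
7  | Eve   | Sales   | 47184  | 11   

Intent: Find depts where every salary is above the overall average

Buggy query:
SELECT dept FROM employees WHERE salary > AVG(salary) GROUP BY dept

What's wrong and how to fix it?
Bug: WHERE evaluates per row before aggregation, so AVG() is unavailable

Fix: Compute the overall average in a scalar subquery and compare each group's MIN against it in HAVING

Corrected query:
SELECT dept FROM employees GROUP BY dept HAVING MIN(salary) > (SELECT AVG(salary) FROM employees)

Result:
(no rows)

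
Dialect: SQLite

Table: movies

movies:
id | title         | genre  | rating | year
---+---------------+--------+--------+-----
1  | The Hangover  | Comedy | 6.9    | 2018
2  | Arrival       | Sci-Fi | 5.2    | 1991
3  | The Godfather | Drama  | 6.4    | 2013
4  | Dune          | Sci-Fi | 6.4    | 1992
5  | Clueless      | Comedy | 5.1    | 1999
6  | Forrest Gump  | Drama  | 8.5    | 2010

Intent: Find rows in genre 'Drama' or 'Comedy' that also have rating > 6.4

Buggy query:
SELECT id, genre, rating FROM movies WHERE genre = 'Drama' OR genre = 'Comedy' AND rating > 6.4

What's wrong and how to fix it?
Bug: AND binds tighter than OR, so this parses as genre = 'Drama' OR (genre = 'Comedy' AND rating > 6.4)

Fix: Add parentheses around the OR so the AND applies to both alternatives

Corrected query:
SELECT id, genre, rating FROM movies WHERE (genre = 'Drama' OR genre = 'Comedy') AND rating > 6.4

Result:
id | genre  | rating
---+--------+-------
1  | Comedy | 6.9   
6  | Drama  | 8.5   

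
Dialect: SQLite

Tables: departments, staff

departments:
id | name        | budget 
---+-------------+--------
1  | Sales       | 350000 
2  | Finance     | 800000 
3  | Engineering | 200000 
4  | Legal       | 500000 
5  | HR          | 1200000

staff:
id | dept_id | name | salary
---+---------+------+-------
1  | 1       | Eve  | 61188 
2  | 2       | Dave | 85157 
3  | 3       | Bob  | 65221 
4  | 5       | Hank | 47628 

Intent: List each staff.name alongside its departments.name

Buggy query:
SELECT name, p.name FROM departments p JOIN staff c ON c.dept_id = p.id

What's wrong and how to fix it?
Bug: 'name' exists in both joined tables, so the database can't tell which one is meant

Fix: Prefix ambiguous columns with the table alias

Corrected query:
SELECT c.name, p.name FROM departments p JOIN staff c ON c.dept_id = p.id

Result:
name | name       
-----+------------
Eve  | Sales      
Dave | Finance    
Bob  | Engineering
Hank | HR         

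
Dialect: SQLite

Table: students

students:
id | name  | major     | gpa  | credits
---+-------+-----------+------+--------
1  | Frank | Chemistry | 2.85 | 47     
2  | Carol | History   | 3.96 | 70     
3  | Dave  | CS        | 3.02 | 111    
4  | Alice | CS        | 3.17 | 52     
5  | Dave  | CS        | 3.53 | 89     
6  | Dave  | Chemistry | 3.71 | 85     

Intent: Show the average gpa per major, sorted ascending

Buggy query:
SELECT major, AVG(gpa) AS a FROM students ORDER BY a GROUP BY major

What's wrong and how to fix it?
Bug: ORDER BY appears before GROUP BY; SQL clause order requires GROUP BY first

Fix: Move ORDER BY to the end, after GROUP BY

Corrected query:
SELECT major, AVG(gpa) AS a FROM students GROUP BY major ORDER BY a

Result:
major     | a   
----------+-----
CS        | 3.24
Chemistry | 3.28
History   | 3.96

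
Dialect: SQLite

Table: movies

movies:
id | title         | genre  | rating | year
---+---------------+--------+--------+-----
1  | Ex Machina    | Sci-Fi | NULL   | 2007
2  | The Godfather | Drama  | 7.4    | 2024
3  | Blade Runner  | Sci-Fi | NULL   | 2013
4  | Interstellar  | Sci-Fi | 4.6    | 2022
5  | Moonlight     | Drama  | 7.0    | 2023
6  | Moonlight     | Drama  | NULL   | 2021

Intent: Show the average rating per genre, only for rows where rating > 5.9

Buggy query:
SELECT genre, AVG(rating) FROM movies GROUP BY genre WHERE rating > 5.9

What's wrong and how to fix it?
Bug: WHERE cannot follow GROUP BY

Fix: Move the WHERE clause before GROUP BY

Corrected query:
SELECT genre, AVG(rating) FROM movies WHERE rating > 5.9 GROUP BY genre

Result:
genre | AVG(rating)
------+------------
Drama | 7.2        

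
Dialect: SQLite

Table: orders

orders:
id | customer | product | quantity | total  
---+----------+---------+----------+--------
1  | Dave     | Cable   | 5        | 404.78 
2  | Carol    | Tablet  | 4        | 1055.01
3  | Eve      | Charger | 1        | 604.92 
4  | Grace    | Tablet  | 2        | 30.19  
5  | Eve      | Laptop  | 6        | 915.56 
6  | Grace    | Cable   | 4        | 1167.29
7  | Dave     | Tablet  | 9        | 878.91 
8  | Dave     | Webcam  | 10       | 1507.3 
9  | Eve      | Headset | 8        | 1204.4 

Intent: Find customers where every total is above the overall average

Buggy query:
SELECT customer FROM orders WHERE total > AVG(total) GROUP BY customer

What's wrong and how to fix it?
Bug: WHERE evaluates per row before aggregation, so AVG() is unavailable

Fix: Compute the overall average in a scalar subquery and compare each group's MIN against it in HAVING

Corrected query:
SELECT customer FROM orders GROUP BY customer HAVING MIN(total) > (SELECT AVG(total) FROM orders)

Result:
customer
--------
Carol   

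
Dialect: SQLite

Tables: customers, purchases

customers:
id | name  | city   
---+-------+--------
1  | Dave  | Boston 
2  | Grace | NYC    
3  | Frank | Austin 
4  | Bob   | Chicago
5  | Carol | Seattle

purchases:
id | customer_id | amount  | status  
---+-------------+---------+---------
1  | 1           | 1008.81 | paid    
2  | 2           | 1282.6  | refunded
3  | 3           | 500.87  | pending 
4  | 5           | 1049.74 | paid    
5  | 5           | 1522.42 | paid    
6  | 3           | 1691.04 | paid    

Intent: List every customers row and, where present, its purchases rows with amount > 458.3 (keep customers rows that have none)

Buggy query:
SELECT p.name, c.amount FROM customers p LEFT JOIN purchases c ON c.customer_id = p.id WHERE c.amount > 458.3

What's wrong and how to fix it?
Bug: A WHERE condition on the right-hand table after LEFT JOIN drops unmatched parents

Fix: Put 'c.amount > 458.3' in the JOIN's ON clause instead of WHERE

Corrected query:
SELECT p.name, c.amount FROM customers p LEFT JOIN purchases c ON c.customer_id = p.id AND c.amount > 458.3

Result:
name  | amount 
------+--------
Dave  | 1008.81
Grace | 1282.6 
Frank | 500.87 
Frank | 1691.04
Bob   | NULL   
Carol | 1049.74
Carol | 1522.42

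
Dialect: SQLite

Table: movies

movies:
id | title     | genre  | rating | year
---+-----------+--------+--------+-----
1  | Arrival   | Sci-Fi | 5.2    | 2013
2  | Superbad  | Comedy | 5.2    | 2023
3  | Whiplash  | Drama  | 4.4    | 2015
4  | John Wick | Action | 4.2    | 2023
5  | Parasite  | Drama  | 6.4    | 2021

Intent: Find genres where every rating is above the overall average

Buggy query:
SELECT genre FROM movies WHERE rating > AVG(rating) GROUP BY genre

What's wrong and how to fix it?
Bug: WHERE evaluates per row before aggregation, so AVG() is unavailable

Fix: Use a subquery for AVG and a HAVING MIN(...) filter so the condition holds for every row in the group

Corrected query:
SELECT genre FROM movies GROUP BY genre HAVING MIN(rating) > (SELECT AVG(rating) FROM movies)

Result:
genre 
------
Comedy
Sci-Fi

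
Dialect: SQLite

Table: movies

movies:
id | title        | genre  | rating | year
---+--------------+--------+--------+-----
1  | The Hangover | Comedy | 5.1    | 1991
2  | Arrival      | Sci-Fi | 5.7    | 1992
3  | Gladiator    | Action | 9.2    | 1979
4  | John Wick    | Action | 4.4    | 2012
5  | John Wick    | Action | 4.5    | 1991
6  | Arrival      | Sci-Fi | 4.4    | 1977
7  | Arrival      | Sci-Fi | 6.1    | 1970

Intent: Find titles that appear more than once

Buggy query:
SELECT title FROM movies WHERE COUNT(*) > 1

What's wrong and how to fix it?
Bug: COUNT(*) is an aggregate and cannot be used in WHERE

Fix: GROUP BY title, then filter groups with HAVING COUNT(*) > 1

Corrected query:
SELECT title FROM movies GROUP BY title HAVING COUNT(*) > 1

Result:
title    
---------
Arrival  
John Wick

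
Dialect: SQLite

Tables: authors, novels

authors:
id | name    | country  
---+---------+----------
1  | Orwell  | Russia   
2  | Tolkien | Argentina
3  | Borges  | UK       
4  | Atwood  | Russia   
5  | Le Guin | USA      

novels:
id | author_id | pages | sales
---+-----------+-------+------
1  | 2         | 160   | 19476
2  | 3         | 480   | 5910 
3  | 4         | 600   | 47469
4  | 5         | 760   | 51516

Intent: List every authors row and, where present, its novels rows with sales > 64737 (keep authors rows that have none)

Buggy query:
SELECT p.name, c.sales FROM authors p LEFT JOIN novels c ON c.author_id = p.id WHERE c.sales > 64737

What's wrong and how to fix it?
Bug: Filtering c.sales in WHERE discards the NULL rows produced by LEFT JOIN, turning it into an inner join

Fix: Move the right-table condition into the ON clause so unmatched parents are kept

Corrected query:
SELECT p.name, c.sales FROM authors p LEFT JOIN novels c ON c.author_id = p.id AND c.sales > 64737

Result:
name    | sales
--------+------
Orwell  | NULL 
Tolkien | NULL 
Borges  | NULL 
Atwood  | NULL 
Le Guin | NULL 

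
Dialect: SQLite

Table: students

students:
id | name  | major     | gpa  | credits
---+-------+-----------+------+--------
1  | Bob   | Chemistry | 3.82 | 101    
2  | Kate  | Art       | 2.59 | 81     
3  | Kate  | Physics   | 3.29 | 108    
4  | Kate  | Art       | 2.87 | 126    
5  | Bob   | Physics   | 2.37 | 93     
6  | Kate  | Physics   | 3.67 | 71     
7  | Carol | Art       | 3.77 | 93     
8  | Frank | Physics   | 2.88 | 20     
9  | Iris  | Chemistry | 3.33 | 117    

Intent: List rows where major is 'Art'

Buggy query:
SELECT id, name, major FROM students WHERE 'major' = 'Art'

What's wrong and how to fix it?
Bug: Single quotes denote string literals in SQL; the column name is being compared as a constant string

Fix: Reference the column as major without single quotes

Corrected query:
SELECT id, name, major FROM students WHERE major = 'Art'

Result:
id | name  | major
---+-------+------
2  | Kate  | Art  
4  | Kate  | Art  
7  | Carol | Art  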